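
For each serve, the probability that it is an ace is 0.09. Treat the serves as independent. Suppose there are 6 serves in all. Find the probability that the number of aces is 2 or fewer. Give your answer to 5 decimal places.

X ~ Binomial(6, 0.09); P(X ≤ 2) = Σ C(6,k) p^k (1−p)^(6−k) over k:
  k=0: C(6,0)·0.09^0·0.91^6 = 0.5678693
  k=1: C(6,1)·0.09^1·0.91^5 = 0.3369774
  k=2: C(6,2)·0.09^2·0.91^4 = 0.0833186
Total = 0.9881652

0.98817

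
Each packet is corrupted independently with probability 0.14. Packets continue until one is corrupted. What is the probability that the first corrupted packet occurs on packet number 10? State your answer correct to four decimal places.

Geometric (trials to first success), p = 0.14.
P(Y = 10) = (1−p)^9 · p = 0.25733 · 0.14 = 0.036026

0.0360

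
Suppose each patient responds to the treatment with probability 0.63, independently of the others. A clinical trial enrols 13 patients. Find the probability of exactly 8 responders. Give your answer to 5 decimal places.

X ~ Binomial(n=13, p=0.63).
P(X=8) = C(13,8) · p^8 · (1−p)^5
= 1287 · 0.024816 · 0.0069344 = 0.2214683

0.22147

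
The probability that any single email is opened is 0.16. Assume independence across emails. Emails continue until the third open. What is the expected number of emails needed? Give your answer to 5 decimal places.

Y = total emails until the third success; negative binomial with r=3, p=0.16.
E[Y] = r / p = 3 / 0.16 = 18.7500000

18.75000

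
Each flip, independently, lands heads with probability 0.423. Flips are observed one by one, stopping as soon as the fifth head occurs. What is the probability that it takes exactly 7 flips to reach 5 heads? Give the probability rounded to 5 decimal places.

Y = trial on which the fifth success occurs; negative binomial, r=5, p=0.423.
P(Y=7) = C(6,4) · p^5 · (1−p)^2
= 15 · 0.013543 · 0.33293 = 0.0676308

0.06763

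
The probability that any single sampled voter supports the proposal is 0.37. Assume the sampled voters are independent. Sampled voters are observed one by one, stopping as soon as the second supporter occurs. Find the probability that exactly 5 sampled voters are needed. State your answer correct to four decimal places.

0.1369

Y = trial on which the second success occurs; negative binomial, r=2, p=0.37.
P(Y=5) = C(4,1) · p^2 · (1−p)^3
= 4 · 0.1369 · 0.25005 = 0.136926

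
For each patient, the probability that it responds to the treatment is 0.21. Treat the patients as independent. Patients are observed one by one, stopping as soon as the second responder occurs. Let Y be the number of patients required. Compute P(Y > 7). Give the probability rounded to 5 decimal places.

Needing more than 7 patients ⇔ fewer than 2 successes in the first 7. With X ~ Binomial(7, 0.21), P(Y > 7) = P(X ≤ 1).
  k=0: C(7,0)·0.21^0·0.79^7 = 0.1920391
  k=1: C(7,1)·0.21^1·0.79^6 = 0.3573386
P(X ≤ 1) = 0.5493776

0.54938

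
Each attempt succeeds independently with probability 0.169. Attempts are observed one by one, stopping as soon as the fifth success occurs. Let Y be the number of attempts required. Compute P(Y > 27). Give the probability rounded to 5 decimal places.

0.51042

Needing more than 27 attempts ⇔ fewer than 5 successes in the first 27. With X ~ Binomial(27, 0.169), P(Y > 27) = P(X ≤ 4).
  k=0: C(27,0)·0.169^0·0.831^27 = 0.0067488
  k=1: C(27,1)·0.169^1·0.831^26 = 0.0370576
  k=2: C(27,2)·0.169^2·0.831^25 = 0.0979729
  k=3: C(27,3)·0.169^3·0.831^24 = 0.1660392
  k=4: C(27,4)·0.169^4·0.831^23 = 0.2026038
P(X ≤ 4) = 0.5104223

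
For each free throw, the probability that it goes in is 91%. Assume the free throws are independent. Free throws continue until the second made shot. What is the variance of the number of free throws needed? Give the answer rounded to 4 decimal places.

0.2174

Y = total free throws until the second success; negative binomial with r=2, p=0.91.
Var(Y) = r(1−p)/p² = 2·0.09 / 0.91² = 0.217365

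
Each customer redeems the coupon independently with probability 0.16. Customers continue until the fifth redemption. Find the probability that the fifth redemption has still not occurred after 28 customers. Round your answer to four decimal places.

0.5280

Needing more than 28 customers ⇔ fewer than 5 successes in the first 28. With X ~ Binomial(28, 0.16), P(Y > 28) = P(X ≤ 4).
  k=0: C(28,0)·0.16^0·0.84^28 = 0.007583
  k=1: C(28,1)·0.16^1·0.84^27 = 0.040441
  k=2: C(28,2)·0.16^2·0.84^26 = 0.103990
  k=3: C(28,3)·0.16^3·0.84^25 = 0.171667
  k=4: C(28,4)·0.16^4·0.84^24 = 0.204365
P(X ≤ 4) = 0.528045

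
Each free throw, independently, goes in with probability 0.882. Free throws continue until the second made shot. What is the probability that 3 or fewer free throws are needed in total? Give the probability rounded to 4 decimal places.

Finishing within 3 free throws ⇔ at least 2 successes in the first 3. With X ~ Binomial(3, 0.882), P(Y ≤ 3) = 1 − P(X ≤ 1).
  k=0: C(3,0)·0.882^0·0.118^3 = 0.001643
  k=1: C(3,1)·0.882^1·0.118^2 = 0.036843
1 − 0.038486 = 0.961514

0.9615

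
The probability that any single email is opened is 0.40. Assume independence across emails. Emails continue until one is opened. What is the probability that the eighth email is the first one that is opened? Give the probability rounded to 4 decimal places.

0.0112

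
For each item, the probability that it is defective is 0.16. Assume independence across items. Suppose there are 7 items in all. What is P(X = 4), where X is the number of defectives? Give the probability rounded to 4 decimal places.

0.0136

X ~ Binomial(n=7, p=0.16).
P(X=4) = C(7,4) · p^4 · (1−p)^3
= 35 · 0.00065536 · 0.5927 = 0.013595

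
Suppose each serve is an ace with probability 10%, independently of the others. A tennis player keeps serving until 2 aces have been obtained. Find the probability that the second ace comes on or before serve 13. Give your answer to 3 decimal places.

Finishing within 13 serves ⇔ at least 2 successes in the first 13. With X ~ Binomial(13, 0.10), P(Y ≤ 13) = 1 − P(X ≤ 1).
  k=0: C(13,0)·0.10^0·0.90^13 = 0.25419
  k=1: C(13,1)·0.10^1·0.90^12 = 0.36716
1 − 0.62134 = 0.37866

0.379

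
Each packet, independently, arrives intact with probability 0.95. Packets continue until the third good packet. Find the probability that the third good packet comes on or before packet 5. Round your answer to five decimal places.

Finishing within 5 packets ⇔ at least 3 successes in the first 5. With X ~ Binomial(5, 0.95), P(Y ≤ 5) = 1 − P(X ≤ 2).
  k=0: C(5,0)·0.95^0·0.05^5 = 0.0000003
  k=1: C(5,1)·0.95^1·0.05^4 = 0.0000297
  k=2: C(5,2)·0.95^2·0.05^3 = 0.0011281
1 − 0.0011581 = 0.9988419

0.99884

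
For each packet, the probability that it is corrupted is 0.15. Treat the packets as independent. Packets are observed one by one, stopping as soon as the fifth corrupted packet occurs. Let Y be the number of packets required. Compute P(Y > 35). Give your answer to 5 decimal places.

0.38075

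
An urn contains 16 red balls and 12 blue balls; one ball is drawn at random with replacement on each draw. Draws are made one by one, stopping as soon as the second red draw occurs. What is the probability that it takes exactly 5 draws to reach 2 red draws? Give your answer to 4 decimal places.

0.1028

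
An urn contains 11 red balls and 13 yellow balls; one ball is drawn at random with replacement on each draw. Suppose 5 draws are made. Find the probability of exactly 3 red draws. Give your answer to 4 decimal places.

0.2825

X ~ Binomial(n=5, p=0.458333).
P(X=3) = C(5,3) · p^3 · (1−p)^2
= 10 · 0.096282 · 0.2934 = 0.282494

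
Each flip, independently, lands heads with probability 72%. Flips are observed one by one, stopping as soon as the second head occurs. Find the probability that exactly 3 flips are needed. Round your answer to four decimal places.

Y = trial on which the second success occurs; negative binomial, r=2, p=0.72.
P(Y=3) = C(2,1) · p^2 · (1−p)^1
= 2 · 0.5184 · 0.28 = 0.290304

0.2903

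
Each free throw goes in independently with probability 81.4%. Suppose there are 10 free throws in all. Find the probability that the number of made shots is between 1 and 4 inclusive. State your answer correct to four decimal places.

X ~ Binomial(10, 0.814); P(1 ≤ X ≤ 4) = Σ C(10,k) p^k (1−p)^(10−k) over k:
  k=1: C(10,1)·0.814^1·0.186^9 = 0.000002
  k=2: C(10,2)·0.814^2·0.186^8 = 0.000043
  k=3: C(10,3)·0.814^3·0.186^7 = 0.000498
  k=4: C(10,4)·0.814^4·0.186^6 = 0.003818
Total = 0.004361

0.0044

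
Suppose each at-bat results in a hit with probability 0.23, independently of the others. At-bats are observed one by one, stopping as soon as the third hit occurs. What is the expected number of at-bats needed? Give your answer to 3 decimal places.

13.043

Y = total at-bats until the third success; negative binomial with r=3, p=0.23.
E[Y] = r / p = 3 / 0.23 = 13.04348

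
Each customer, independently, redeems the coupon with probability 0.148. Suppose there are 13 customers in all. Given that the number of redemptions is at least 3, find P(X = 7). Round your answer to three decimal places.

0.003

X ~ Binomial(13, 0.148). Want P(X=7 | X≥3) = P(X=7) / P(X≥3).
P(X=7) = C(13,7)·0.148^7·0.852^6 = 0.00102
P(X≥3) = 1 − 0.12466 − 0.28150 − 0.29340 = 0.30045
Ratio = 0.00102 / 0.30045 = 0.00340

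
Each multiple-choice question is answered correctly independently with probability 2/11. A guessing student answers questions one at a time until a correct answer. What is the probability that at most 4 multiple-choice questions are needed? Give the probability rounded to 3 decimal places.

Y = number of multiple-choice questions to the first success; geometric, p = 0.181818.
P(Y ≤ 4) = 1 − (1−p)^4 = 1 − 0.44813 = 0.55187

0.552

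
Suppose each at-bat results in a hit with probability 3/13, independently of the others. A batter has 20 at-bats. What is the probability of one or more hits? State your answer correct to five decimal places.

P(at least one) = 1 − P(none) = 1 − (1 − 0.230769)^20
= 1 − 0.0052618 = 0.9947382

0.99474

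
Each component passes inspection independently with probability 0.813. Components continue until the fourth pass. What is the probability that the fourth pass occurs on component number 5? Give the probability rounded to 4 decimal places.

0.3268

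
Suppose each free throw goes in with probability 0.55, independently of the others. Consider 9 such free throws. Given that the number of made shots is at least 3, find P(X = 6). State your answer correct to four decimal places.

X ~ Binomial(9, 0.55). Want P(X=6 | X≥3) = P(X=6) / P(X≥3).
P(X=6) = C(9,6)·0.55^6·0.45^3 = 0.211881
P(X≥3) = 1 − 0.000757 − 0.008323 − 0.040693 = 0.950227
Ratio = 0.211881 / 0.950227 = 0.222980

0.2230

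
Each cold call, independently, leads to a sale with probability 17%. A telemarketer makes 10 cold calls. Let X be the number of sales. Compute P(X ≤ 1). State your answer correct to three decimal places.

X ~ Binomial(10, 0.17); P(X ≤ 1) = Σ C(10,k) p^k (1−p)^(10−k) over k:
  k=0: C(10,0)·0.17^0·0.83^10 = 0.15516
  k=1: C(10,1)·0.17^1·0.83^9 = 0.31780
Total = 0.47296

0.473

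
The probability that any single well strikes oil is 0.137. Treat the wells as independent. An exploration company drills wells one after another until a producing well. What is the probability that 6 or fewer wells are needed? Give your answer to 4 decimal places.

Y = number of wells to the first success; geometric, p = 0.137.
P(Y ≤ 6) = 1 − (1−p)^6 = 1 − 0.413109 = 0.586891

0.5869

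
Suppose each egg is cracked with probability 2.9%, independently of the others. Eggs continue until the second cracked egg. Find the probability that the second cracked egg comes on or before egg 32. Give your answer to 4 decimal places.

Finishing within 32 eggs ⇔ at least 2 successes in the first 32. With X ~ Binomial(32, 0.029), P(Y ≤ 32) = 1 − P(X ≤ 1).
  k=0: C(32,0)·0.029^0·0.971^32 = 0.389956
  k=1: C(32,1)·0.029^1·0.971^31 = 0.372687
1 − 0.762643 = 0.237357

0.2374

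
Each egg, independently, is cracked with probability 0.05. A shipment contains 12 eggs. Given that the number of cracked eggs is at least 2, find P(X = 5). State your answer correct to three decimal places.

X ~ Binomial(12, 0.05). Want P(X=5 | X≥2) = P(X=5) / P(X≥2).
P(X=5) = C(12,5)·0.05^5·0.95^7 = 0.00017
P(X≥2) = 1 − 0.54036 − 0.34128 = 0.11836
Ratio = 0.00017 / 0.11836 = 0.00146

0.001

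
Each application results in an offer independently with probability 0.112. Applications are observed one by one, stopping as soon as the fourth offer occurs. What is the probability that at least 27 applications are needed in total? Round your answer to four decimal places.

0.6684

Needing more than 26 applications ⇔ fewer than 4 successes in the first 26. With X ~ Binomial(26, 0.112), P(Y > 26) = P(X ≤ 3).
  k=0: C(26,0)·0.112^0·0.888^26 = 0.045576
  k=1: C(26,1)·0.112^1·0.888^25 = 0.149457
  k=2: C(26,2)·0.112^2·0.888^24 = 0.235630
  k=3: C(26,3)·0.112^3·0.888^23 = 0.237753
P(X ≤ 3) = 0.668416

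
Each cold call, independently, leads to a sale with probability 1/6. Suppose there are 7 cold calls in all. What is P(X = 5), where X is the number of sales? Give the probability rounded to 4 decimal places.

0.0019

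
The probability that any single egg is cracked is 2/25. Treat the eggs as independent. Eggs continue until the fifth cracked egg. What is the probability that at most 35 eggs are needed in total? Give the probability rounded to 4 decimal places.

0.1443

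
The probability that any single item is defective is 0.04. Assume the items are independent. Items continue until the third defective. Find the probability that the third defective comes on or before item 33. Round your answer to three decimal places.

Finishing within 33 items ⇔ at least 3 successes in the first 33. With X ~ Binomial(33, 0.04), P(Y ≤ 33) = 1 − P(X ≤ 2).
  k=0: C(33,0)·0.04^0·0.96^33 = 0.25999
  k=1: C(33,1)·0.04^1·0.96^32 = 0.35748
  k=2: C(33,2)·0.04^2·0.96^31 = 0.23832
1 − 0.85579 = 0.14421

0.144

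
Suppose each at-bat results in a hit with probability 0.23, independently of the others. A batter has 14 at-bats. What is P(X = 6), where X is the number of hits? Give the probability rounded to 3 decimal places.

X ~ Binomial(n=14, p=0.23).
P(X=6) = C(14,6) · p^6 · (1−p)^8
= 3003 · 0.00014804 · 0.12357 = 0.05493

0.055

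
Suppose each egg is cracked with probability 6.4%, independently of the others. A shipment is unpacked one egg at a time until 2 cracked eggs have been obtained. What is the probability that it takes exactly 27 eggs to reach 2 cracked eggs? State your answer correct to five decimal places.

Y = trial on which the second success occurs; negative binomial, r=2, p=0.064.
P(Y=27) = C(26,1) · p^2 · (1−p)^25
= 26 · 0.004096 · 0.19138 = 0.0203812

0.02038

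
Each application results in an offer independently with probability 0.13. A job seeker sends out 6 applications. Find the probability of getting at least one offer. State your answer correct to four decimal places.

P(at least one) = 1 − P(none) = 1 − (1 − 0.13)^6
= 1 − 0.433626 = 0.566374

0.5664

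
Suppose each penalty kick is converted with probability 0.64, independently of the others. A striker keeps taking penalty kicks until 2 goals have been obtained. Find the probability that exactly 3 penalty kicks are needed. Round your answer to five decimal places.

Y = trial on which the second success occurs; negative binomial, r=2, p=0.64.
P(Y=3) = C(2,1) · p^2 · (1−p)^1
= 2 · 0.4096 · 0.36 = 0.2949120

0.29491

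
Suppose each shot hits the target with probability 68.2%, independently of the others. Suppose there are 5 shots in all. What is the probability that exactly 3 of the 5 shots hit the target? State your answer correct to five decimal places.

X ~ Binomial(n=5, p=0.682).
P(X=3) = C(5,3) · p^3 · (1−p)^2
= 10 · 0.31721 · 0.10112 = 0.3207801

0.32078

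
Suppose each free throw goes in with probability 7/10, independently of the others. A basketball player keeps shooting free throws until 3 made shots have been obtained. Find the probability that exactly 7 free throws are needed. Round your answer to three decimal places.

0.042

Y = trial on which the third success occurs; negative binomial, r=3, p=0.70.
P(Y=7) = C(6,2) · p^3 · (1−p)^4
= 15 · 0.343 · 0.0081 = 0.04167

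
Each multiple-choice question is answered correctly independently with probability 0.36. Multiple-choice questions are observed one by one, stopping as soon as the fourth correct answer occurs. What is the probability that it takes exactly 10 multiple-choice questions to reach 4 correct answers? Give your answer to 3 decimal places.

Y = trial on which the fourth success occurs; negative binomial, r=4, p=0.36.
P(Y=10) = C(9,3) · p^4 · (1−p)^6
= 84 · 0.016796 · 0.068719 = 0.09695

0.097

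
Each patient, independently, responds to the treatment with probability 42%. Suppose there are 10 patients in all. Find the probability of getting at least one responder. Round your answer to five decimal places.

0.99569

P(at least one) = 1 − P(none) = 1 − (1 − 0.42)^10
= 1 − 0.0043080 = 0.9956920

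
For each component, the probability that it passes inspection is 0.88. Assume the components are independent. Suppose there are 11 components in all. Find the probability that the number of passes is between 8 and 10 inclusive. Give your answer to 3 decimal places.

X ~ Binomial(11, 0.88); P(8 ≤ X ≤ 10) = Σ C(11,k) p^k (1−p)^(11−k) over k:
  k=8: C(11,8)·0.88^8·0.12^3 = 0.10254
  k=9: C(11,9)·0.88^9·0.12^2 = 0.25065
  k=10: C(11,10)·0.88^10·0.12^1 = 0.36762
Total = 0.72081

0.721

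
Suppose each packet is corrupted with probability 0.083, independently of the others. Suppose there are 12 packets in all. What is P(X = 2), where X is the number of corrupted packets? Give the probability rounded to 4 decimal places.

X ~ Binomial(n=12, p=0.083).
P(X=2) = C(12,2) · p^2 · (1−p)^10
= 66 · 0.006889 · 0.42043 = 0.191158

0.1912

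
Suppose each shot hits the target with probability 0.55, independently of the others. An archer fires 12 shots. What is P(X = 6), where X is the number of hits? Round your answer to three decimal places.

0.212

X ~ Binomial(n=12, p=0.55).
P(X=6) = C(12,6) · p^6 · (1−p)^6
= 924 · 0.027681 · 0.0083038 = 0.21238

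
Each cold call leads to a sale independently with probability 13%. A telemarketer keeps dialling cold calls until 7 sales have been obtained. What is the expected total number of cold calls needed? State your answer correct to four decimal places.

53.8462

Y = total cold calls until the seventh success; negative binomial with r=7, p=0.13.
E[Y] = r / p = 7 / 0.13 = 53.846154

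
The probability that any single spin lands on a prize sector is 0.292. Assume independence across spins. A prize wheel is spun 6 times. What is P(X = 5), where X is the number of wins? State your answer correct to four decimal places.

0.0090

X ~ Binomial(n=6, p=0.292).
P(X=5) = C(6,5) · p^5 · (1−p)^1
= 6 · 0.0021228 · 0.708 = 0.009018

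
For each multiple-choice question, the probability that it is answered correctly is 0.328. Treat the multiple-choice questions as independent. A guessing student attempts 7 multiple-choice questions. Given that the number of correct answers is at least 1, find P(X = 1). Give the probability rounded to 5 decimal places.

X ~ Binomial(7, 0.328). Want P(X=1 | X≥1) = P(X=1) / P(X≥1).
P(X=1) = C(7,1)·0.328^1·0.672^6 = 0.2114402
P(X≥1) = 1 − 0.0618849 = 0.9381151
Ratio = 0.2114402 / 0.9381151 = 0.2253883

0.22539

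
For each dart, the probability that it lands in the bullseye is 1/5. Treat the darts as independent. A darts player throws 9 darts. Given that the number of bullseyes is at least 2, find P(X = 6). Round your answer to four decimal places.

X ~ Binomial(9, 0.20). Want P(X=6 | X≥2) = P(X=6) / P(X≥2).
P(X=6) = C(9,6)·0.20^6·0.80^3 = 0.002753
P(X≥2) = 1 − 0.134218 − 0.301990 = 0.563792
Ratio = 0.002753 / 0.563792 = 0.004882

0.0049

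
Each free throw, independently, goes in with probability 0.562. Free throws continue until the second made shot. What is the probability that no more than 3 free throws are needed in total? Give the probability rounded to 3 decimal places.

Finishing within 3 free throws ⇔ at least 2 successes in the first 3. With X ~ Binomial(3, 0.562), P(Y ≤ 3) = 1 − P(X ≤ 1).
  k=0: C(3,0)·0.562^0·0.438^3 = 0.08403
  k=1: C(3,1)·0.562^1·0.438^2 = 0.32345
1 − 0.40748 = 0.59252

0.593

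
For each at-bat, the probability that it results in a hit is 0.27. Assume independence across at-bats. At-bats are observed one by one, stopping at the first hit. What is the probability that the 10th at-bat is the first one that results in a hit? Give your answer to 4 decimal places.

0.0159

Geometric (trials to first success), p = 0.27.
P(Y = 10) = (1−p)^9 · p = 0.058872 · 0.27 = 0.015895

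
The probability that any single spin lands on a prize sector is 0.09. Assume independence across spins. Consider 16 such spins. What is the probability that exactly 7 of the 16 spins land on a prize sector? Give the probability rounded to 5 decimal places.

X ~ Binomial(n=16, p=0.09).
P(X=7) = C(16,7) · p^7 · (1−p)^9
= 11440 · 4.783e-08 · 0.42793 = 0.0002342

0.00023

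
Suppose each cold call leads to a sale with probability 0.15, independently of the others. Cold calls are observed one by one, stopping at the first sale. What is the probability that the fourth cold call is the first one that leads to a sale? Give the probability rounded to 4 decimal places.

Geometric (trials to first success), p = 0.15.
P(Y = 4) = (1−p)^3 · p = 0.61413 · 0.15 = 0.092119

0.0921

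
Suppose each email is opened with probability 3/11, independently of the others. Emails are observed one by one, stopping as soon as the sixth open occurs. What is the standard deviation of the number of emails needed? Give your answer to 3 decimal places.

7.659

Y = total emails until the sixth success; negative binomial with r=6, p=0.272727.
SD(Y) = √[r(1−p)/p²] = √(58.66667) = 7.65942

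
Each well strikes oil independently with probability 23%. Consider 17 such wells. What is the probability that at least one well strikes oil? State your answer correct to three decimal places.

P(at least one) = 1 − P(none) = 1 − (1 − 0.23)^17
= 1 − 0.01176 = 0.98824

0.988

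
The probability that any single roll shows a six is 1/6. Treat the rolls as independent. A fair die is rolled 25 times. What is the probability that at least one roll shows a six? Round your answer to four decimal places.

0.9895

P(at least one) = 1 − P(none) = 1 − (1 − 0.166667)^25
= 1 − 0.010483 = 0.989517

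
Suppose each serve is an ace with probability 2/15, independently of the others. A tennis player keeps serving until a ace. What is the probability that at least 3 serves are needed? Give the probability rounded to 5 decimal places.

0.75111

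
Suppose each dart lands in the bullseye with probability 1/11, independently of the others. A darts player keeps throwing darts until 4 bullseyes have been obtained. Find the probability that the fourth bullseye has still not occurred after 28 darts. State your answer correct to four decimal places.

Needing more than 28 darts ⇔ fewer than 4 successes in the first 28. With X ~ Binomial(28, 0.090909), P(Y > 28) = P(X ≤ 3).
  k=0: C(28,0)·0.090909^0·0.909091^28 = 0.069343
  k=1: C(28,1)·0.090909^1·0.909091^27 = 0.194161
  k=2: C(28,2)·0.090909^2·0.909091^26 = 0.262118
  k=3: C(28,3)·0.090909^3·0.909091^25 = 0.227169
P(X ≤ 3) = 0.752791

0.7528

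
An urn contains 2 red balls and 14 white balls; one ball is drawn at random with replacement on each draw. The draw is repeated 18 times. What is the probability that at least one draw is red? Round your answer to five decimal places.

P(at least one) = 1 − P(none) = 1 − (1 − 0.125)^18
= 1 − 0.0903951 = 0.9096049

0.90960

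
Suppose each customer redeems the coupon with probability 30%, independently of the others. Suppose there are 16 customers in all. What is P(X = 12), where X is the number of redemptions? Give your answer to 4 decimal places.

0.0002

X ~ Binomial(n=16, p=0.30).
P(X=12) = C(16,12) · p^12 · (1−p)^4
= 1820 · 5.3144e-07 · 0.2401 = 0.000232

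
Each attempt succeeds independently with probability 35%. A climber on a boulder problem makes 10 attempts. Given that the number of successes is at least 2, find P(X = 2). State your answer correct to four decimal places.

0.1922

X ~ Binomial(10, 0.35). Want P(X=2 | X≥2) = P(X=2) / P(X≥2).
P(X=2) = C(10,2)·0.35^2·0.65^8 = 0.175653
P(X≥2) = 1 − 0.013463 − 0.072492 = 0.914046
Ratio = 0.175653 / 0.914046 = 0.192171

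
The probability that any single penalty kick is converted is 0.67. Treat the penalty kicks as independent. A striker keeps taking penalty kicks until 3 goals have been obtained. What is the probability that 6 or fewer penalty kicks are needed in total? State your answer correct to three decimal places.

0.903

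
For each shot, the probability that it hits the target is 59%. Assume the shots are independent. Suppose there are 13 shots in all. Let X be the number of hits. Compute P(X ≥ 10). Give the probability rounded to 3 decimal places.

0.151

X ~ Binomial(13, 0.59); P(X ≥ 10) = Σ C(13,k) p^k (1−p)^(13−k) over k:
  k=10: C(13,10)·0.59^10·0.41^3 = 0.10075
  k=11: C(13,11)·0.59^11·0.41^2 = 0.03954
  k=12: C(13,12)·0.59^12·0.41^1 = 0.00948
  k=13: C(13,13)·0.59^13·0.41^0 = 0.00105
Total = 0.15082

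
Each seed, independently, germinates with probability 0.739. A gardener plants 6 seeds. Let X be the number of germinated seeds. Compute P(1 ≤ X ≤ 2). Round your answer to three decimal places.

X ~ Binomial(6, 0.739); P(1 ≤ X ≤ 2) = Σ C(6,k) p^k (1−p)^(6−k) over k:
  k=1: C(6,1)·0.739^1·0.261^5 = 0.00537
  k=2: C(6,2)·0.739^2·0.261^4 = 0.03801
Total = 0.04338

0.043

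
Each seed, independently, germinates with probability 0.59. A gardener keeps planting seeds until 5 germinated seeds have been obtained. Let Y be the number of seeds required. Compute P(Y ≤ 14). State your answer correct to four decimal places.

0.9788

Finishing within 14 seeds ⇔ at least 5 successes in the first 14. With X ~ Binomial(14, 0.59), P(Y ≤ 14) = 1 − P(X ≤ 4).
  k=0: C(14,0)·0.59^0·0.41^14 = 0.000004
  k=1: C(14,1)·0.59^1·0.41^13 = 0.000076
  k=2: C(14,2)·0.59^2·0.41^12 = 0.000715
  k=3: C(14,3)·0.59^3·0.41^11 = 0.004114
  k=4: C(14,4)·0.59^4·0.41^10 = 0.016281
1 − 0.021190 = 0.978810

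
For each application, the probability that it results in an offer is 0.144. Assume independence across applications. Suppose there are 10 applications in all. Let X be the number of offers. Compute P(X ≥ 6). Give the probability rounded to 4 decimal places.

X ~ Binomial(10, 0.144); P(X ≥ 6) = Σ C(10,k) p^k (1−p)^(10−k) over k:
  k=6: C(10,6)·0.144^6·0.856^4 = 0.001005
  k=7: C(10,7)·0.144^7·0.856^3 = 0.000097
  k=8: C(10,8)·0.144^8·0.856^2 = 0.000006
  k=9: C(10,9)·0.144^9·0.856^1 = 0.000000
  k=10: C(10,10)·0.144^10·0.856^0 = 0.000000
Total = 0.001108

0.0011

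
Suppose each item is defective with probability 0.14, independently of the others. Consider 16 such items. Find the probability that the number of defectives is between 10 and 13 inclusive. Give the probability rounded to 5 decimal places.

0.00001

X ~ Binomial(16, 0.14); P(10 ≤ X ≤ 13) = Σ C(16,k) p^k (1−p)^(16−k) over k:
  k=10: C(16,10)·0.14^10·0.86^6 = 0.0000094
  k=11: C(16,11)·0.14^11·0.86^5 = 0.0000008
  k=12: C(16,12)·0.14^12·0.86^4 = 0.0000001
  k=13: C(16,13)·0.14^13·0.86^3 = 0.0000000
Total = 0.0000103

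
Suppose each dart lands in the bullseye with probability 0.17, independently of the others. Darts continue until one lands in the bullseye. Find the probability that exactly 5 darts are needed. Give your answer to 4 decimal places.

Geometric (trials to first success), p = 0.17.
P(Y = 5) = (1−p)^4 · p = 0.47458 · 0.17 = 0.080679

0.0807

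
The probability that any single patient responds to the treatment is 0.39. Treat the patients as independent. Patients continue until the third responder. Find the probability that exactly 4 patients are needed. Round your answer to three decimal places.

Y = trial on which the third success occurs; negative binomial, r=3, p=0.39.
P(Y=4) = C(3,2) · p^3 · (1−p)^1
= 3 · 0.059319 · 0.61 = 0.10855

0.109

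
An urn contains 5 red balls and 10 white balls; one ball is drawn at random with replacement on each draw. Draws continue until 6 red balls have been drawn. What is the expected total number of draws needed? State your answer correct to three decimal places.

18.000

Y = total draws until the sixth success; negative binomial with r=6, p=0.333333.
E[Y] = r / p = 6 / 0.333333 = 18.00000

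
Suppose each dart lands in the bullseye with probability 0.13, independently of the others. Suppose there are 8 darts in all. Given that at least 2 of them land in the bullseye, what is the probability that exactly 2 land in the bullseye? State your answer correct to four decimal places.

X ~ Binomial(8, 0.13). Want P(X=2 | X≥2) = P(X=2) / P(X≥2).
P(X=2) = C(8,2)·0.13^2·0.87^6 = 0.205192
P(X≥2) = 1 − 0.328212 − 0.392345 = 0.279443
Ratio = 0.205192 / 0.279443 = 0.734288

0.7343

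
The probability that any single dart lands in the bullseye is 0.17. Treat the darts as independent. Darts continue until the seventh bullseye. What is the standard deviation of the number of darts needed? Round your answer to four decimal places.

14.1788

Y = total darts until the seventh success; negative binomial with r=7, p=0.17.
SD(Y) = √[r(1−p)/p²] = √(201.038062) = 14.178789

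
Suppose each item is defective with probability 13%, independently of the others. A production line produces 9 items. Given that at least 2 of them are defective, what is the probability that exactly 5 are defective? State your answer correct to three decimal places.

X ~ Binomial(9, 0.13). Want P(X=5 | X≥2) = P(X=5) / P(X≥2).
P(X=5) = C(9,5)·0.13^5·0.87^4 = 0.00268
P(X≥2) = 1 − 0.28554 − 0.38401 = 0.33045
Ratio = 0.00268 / 0.33045 = 0.00811

0.008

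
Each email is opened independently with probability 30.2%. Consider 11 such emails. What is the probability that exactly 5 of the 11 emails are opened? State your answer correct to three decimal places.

0.134

X ~ Binomial(n=11, p=0.302).
P(X=5) = C(11,5) · p^5 · (1−p)^6
= 462 · 0.0025121 · 0.11565 = 0.13422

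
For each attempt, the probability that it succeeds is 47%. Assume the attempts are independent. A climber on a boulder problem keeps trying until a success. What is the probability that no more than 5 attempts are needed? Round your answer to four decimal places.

0.9582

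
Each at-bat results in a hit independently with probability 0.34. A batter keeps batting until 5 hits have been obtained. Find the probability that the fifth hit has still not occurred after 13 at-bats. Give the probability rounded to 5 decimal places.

0.53138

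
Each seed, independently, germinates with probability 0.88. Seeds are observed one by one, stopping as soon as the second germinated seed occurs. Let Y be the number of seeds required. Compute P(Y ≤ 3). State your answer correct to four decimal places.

0.9603

Finishing within 3 seeds ⇔ at least 2 successes in the first 3. With X ~ Binomial(3, 0.88), P(Y ≤ 3) = 1 − P(X ≤ 1).
  k=0: C(3,0)·0.88^0·0.12^3 = 0.001728
  k=1: C(3,1)·0.88^1·0.12^2 = 0.038016
1 − 0.039744 = 0.960256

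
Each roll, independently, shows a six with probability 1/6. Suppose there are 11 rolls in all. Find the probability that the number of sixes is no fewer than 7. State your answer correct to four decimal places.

X ~ Binomial(11, 0.166667); P(X ≥ 7) = Σ C(11,k) p^k (1−p)^(11−k) over k:
  k=7: C(11,7)·0.166667^7·0.833333^4 = 0.000568
  k=8: C(11,8)·0.166667^8·0.833333^3 = 0.000057
  k=9: C(11,9)·0.166667^9·0.833333^2 = 0.000004
  k=10: C(11,10)·0.166667^10·0.833333^1 = 0.000000
  k=11: C(11,11)·0.166667^11·0.833333^0 = 0.000000
Total = 0.000629

0.0006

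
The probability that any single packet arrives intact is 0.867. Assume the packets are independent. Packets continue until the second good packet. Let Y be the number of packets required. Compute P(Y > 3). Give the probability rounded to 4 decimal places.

Needing more than 3 packets ⇔ fewer than 2 successes in the first 3. With X ~ Binomial(3, 0.867), P(Y > 3) = P(X ≤ 1).
  k=0: C(3,0)·0.867^0·0.133^3 = 0.002353
  k=1: C(3,1)·0.867^1·0.133^2 = 0.046009
P(X ≤ 1) = 0.048362

0.0484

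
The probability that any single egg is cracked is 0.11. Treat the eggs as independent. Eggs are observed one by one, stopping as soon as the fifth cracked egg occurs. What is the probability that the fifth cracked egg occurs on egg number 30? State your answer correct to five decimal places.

0.02077

Y = trial on which the fifth success occurs; negative binomial, r=5, p=0.11.
P(Y=30) = C(29,4) · p^5 · (1−p)^25
= 23751 · 1.6105e-05 · 0.054294 = 0.0207680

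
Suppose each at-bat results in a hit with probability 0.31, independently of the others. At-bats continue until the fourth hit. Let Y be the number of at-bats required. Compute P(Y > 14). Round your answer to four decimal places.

0.3253

Needing more than 14 at-bats ⇔ fewer than 4 successes in the first 14. With X ~ Binomial(14, 0.31), P(Y > 14) = P(X ≤ 3).
  k=0: C(14,0)·0.31^0·0.69^14 = 0.005545
  k=1: C(14,1)·0.31^1·0.69^13 = 0.034876
  k=2: C(14,2)·0.31^2·0.69^12 = 0.101848
  k=3: C(14,3)·0.31^3·0.69^11 = 0.183032
P(X ≤ 3) = 0.325301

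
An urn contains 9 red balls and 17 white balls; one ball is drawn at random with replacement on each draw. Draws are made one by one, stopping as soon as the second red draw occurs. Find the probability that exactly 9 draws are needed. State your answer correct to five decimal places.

Y = trial on which the second success occurs; negative binomial, r=2, p=0.346154.
P(Y=9) = C(8,1) · p^2 · (1−p)^7
= 8 · 0.11982 · 0.051089 = 0.0489731

0.04897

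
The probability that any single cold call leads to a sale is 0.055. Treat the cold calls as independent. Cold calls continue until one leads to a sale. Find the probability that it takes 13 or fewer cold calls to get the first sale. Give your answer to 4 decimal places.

0.5207

Y = number of cold calls to the first success; geometric, p = 0.055.
P(Y ≤ 13) = 1 − (1−p)^13 = 1 − 0.479307 = 0.520693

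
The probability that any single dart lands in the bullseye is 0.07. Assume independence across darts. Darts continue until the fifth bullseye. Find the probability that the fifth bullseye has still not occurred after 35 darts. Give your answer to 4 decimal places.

Needing more than 35 darts ⇔ fewer than 5 successes in the first 35. With X ~ Binomial(35, 0.07), P(Y > 35) = P(X ≤ 4).
  k=0: C(35,0)·0.07^0·0.93^35 = 0.078868
  k=1: C(35,1)·0.07^1·0.93^34 = 0.207772
  k=2: C(35,2)·0.07^2·0.93^33 = 0.265858
  k=3: C(35,3)·0.07^3·0.93^32 = 0.220119
  k=4: C(35,4)·0.07^4·0.93^31 = 0.132545
P(X ≤ 4) = 0.905163

0.9052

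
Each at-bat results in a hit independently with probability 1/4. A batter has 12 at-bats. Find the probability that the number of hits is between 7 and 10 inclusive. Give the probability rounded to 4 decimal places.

X ~ Binomial(12, 0.25); P(7 ≤ X ≤ 10) = Σ C(12,k) p^k (1−p)^(12−k) over k:
  k=7: C(12,7)·0.25^7·0.75^5 = 0.011471
  k=8: C(12,8)·0.25^8·0.75^4 = 0.002390
  k=9: C(12,9)·0.25^9·0.75^3 = 0.000354
  k=10: C(12,10)·0.25^10·0.75^2 = 0.000035
Total = 0.014251

0.0143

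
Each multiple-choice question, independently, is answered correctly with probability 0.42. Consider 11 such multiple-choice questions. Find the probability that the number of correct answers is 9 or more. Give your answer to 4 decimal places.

0.0087

X ~ Binomial(11, 0.42); P(X ≥ 9) = Σ C(11,k) p^k (1−p)^(11−k) over k:
  k=9: C(11,9)·0.42^9·0.58^2 = 0.007524
  k=10: C(11,10)·0.42^10·0.58^1 = 0.001090
  k=11: C(11,11)·0.42^11·0.58^0 = 0.000072
Total = 0.008686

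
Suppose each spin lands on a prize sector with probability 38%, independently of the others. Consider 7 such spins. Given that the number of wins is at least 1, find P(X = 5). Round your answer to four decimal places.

X ~ Binomial(7, 0.38). Want P(X=5 | X≥1) = P(X=5) / P(X≥1).
P(X=5) = C(7,5)·0.38^5·0.62^2 = 0.063962
P(X≥1) = 1 − 0.035216 = 0.964784
Ratio = 0.063962 / 0.964784 = 0.066297

0.0663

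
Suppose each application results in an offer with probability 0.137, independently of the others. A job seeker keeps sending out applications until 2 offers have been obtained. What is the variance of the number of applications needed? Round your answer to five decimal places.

91.96015

Y = total applications until the second success; negative binomial with r=2, p=0.137.
Var(Y) = r(1−p)/p² = 2·0.863 / 0.137² = 91.9601471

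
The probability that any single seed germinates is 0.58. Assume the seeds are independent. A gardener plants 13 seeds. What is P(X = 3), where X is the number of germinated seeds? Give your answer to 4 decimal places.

0.0095

X ~ Binomial(n=13, p=0.58).
P(X=3) = C(13,3) · p^3 · (1−p)^10
= 286 · 0.19511 · 0.0001708 = 0.009531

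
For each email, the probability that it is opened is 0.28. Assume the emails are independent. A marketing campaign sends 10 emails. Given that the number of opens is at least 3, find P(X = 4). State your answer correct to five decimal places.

X ~ Binomial(10, 0.28). Want P(X=4 | X≥3) = P(X=4) / P(X≥3).
P(X=4) = C(10,4)·0.28^4·0.72^6 = 0.1798235
P(X≥3) = 1 − 0.0374391 − 0.1455964 − 0.2547936 = 0.5621710
Ratio = 0.1798235 / 0.5621710 = 0.3198733

0.31987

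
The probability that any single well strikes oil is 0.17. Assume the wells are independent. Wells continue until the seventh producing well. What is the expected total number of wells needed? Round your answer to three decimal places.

41.176

Y = total wells until the seventh success; negative binomial with r=7, p=0.17.
E[Y] = r / p = 7 / 0.17 = 41.17647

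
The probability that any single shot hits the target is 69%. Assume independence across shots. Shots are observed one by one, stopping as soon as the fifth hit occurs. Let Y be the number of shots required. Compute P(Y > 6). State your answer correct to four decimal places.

Needing more than 6 shots ⇔ fewer than 5 successes in the first 6. With X ~ Binomial(6, 0.69), P(Y > 6) = P(X ≤ 4).
  k=0: C(6,0)·0.69^0·0.31^6 = 0.000888
  k=1: C(6,1)·0.69^1·0.31^5 = 0.011852
  k=2: C(6,2)·0.69^2·0.31^4 = 0.065953
  k=3: C(6,3)·0.69^3·0.31^3 = 0.195732
  k=4: C(6,4)·0.69^4·0.31^2 = 0.326747
P(X ≤ 4) = 0.601172

0.6012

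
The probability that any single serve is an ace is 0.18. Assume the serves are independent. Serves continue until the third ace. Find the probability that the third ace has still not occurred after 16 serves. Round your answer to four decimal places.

0.4302

Needing more than 16 serves ⇔ fewer than 3 successes in the first 16. With X ~ Binomial(16, 0.18), P(Y > 16) = P(X ≤ 2).
  k=0: C(16,0)·0.18^0·0.82^16 = 0.041785
  k=1: C(16,1)·0.18^1·0.82^15 = 0.146757
  k=2: C(16,2)·0.18^2·0.82^14 = 0.241613
P(X ≤ 2) = 0.430156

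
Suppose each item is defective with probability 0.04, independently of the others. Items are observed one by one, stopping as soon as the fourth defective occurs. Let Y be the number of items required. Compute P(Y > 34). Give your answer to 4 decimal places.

Needing more than 34 items ⇔ fewer than 4 successes in the first 34. With X ~ Binomial(34, 0.04), P(Y > 34) = P(X ≤ 3).
  k=0: C(34,0)·0.04^0·0.96^34 = 0.249587
  k=1: C(34,1)·0.04^1·0.96^33 = 0.353582
  k=2: C(34,2)·0.04^2·0.96^32 = 0.243087
  k=3: C(34,3)·0.04^3·0.96^31 = 0.108039
P(X ≤ 3) = 0.954295

0.9543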